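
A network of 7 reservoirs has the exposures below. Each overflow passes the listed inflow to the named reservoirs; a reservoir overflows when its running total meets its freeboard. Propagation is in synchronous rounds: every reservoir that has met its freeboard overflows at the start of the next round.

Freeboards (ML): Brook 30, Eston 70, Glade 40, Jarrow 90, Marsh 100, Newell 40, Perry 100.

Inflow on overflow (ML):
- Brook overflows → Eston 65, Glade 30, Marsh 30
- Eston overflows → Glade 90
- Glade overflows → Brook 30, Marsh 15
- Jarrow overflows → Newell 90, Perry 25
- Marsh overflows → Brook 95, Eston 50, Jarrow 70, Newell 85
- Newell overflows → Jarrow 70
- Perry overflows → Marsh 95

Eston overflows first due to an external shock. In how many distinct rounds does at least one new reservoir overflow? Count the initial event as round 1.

Round 1 — Eston overflows (initial).
  Glade: +90 → 90 ≥ 40
Round 2 — Glade overflows.
  Brook: +30 → 30 ≥ 30
  Marsh: +15 → 15 < 100
Round 3 — Brook overflows.
  Marsh: +30 → 45 < 100
No further overflows.

3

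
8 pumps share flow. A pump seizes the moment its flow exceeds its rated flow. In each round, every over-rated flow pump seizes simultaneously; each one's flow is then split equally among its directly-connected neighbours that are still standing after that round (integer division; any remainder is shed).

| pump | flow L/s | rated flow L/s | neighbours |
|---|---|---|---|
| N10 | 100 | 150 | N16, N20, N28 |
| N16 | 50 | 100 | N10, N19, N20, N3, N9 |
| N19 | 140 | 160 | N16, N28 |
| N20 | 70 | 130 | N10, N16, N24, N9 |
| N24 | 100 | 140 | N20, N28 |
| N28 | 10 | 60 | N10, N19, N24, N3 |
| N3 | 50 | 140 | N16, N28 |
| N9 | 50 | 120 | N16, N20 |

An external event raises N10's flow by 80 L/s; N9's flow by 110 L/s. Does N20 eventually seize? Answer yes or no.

Round 1 — N10 at 180 > 150; N9 at 160 > 120. N10, N9 seize.
  N10 sheds 180 L/s to N16, N20, N28: 60 each.
    N16: 50+60 = 110 > 100
    N20: 70+60 = 130 ≤ 130
    N28: 10+60 = 70 > 60
  N9 sheds 160 L/s to N16, N20: 80 each.
    N16: 110+80 = 190 > 100
    N20: 130+80 = 210 > 130
Round 2 — N16, N20, N28 seize.
  N16 sheds 190 L/s to N19, N3: 95 each.
    N19: 140+95 = 235 > 160
    N3: 50+95 = 145 > 140
  N20 sheds 210 L/s to N24: 210 each.
    N24: 100+210 = 310 > 140
  N28 sheds 70 L/s to N19, N24, N3: 23 each (1 lost).
    N19: 235+23 = 258 > 160
    N24: 310+23 = 333 > 140
    N3: 145+23 = 168 > 140
Round 3 — N19, N24, N3 seize.
  N19 sheds 258 L/s: no online neighbours, lost.
  N24 sheds 333 L/s: no online neighbours, lost.
  N3 sheds 168 L/s: no online neighbours, lost.
No further seizures.

yes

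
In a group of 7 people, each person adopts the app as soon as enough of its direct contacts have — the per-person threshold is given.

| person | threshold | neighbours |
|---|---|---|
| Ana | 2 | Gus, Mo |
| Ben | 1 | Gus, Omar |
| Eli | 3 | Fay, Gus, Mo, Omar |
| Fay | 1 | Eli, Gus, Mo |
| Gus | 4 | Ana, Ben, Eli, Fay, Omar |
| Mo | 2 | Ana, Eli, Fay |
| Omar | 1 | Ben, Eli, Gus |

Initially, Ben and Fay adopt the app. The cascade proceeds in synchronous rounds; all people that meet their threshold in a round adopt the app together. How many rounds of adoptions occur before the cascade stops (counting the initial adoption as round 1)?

Round 1 — Ben, Fay adopt the app (initial).
Round 2 — checking thresholds:
  Eli: 1 of 4 neighbours < 3, not yet.
  Gus: 2 of 5 neighbours < 4, not yet.
  Mo: 1 of 3 neighbours < 2, not yet.
  Omar: 1 of 3 neighbours ≥ 1, adopts the app.
Round 3 — no new adoptions; cascade stops.

2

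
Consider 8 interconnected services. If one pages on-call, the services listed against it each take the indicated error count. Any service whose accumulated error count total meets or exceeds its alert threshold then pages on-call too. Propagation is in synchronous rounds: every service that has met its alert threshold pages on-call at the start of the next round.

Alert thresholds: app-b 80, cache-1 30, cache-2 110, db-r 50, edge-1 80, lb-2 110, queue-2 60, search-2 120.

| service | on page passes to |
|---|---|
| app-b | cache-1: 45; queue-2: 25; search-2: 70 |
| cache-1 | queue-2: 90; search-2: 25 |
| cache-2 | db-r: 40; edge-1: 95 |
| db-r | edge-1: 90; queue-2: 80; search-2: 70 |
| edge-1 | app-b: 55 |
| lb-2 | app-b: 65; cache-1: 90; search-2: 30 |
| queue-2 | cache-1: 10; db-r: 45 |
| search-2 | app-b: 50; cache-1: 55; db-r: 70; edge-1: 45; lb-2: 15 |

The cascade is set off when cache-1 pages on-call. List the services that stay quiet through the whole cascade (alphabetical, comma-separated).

Round 1 — cache-1 pages on-call (initial).
  queue-2: +90 → 90 ≥ 60
  search-2: +25 → 25 < 120
Round 2 — queue-2 pages on-call.
  db-r: +45 → 45 < 50
No further pages.

app-b, cache-2, db-r, edge-1, lb-2, search-2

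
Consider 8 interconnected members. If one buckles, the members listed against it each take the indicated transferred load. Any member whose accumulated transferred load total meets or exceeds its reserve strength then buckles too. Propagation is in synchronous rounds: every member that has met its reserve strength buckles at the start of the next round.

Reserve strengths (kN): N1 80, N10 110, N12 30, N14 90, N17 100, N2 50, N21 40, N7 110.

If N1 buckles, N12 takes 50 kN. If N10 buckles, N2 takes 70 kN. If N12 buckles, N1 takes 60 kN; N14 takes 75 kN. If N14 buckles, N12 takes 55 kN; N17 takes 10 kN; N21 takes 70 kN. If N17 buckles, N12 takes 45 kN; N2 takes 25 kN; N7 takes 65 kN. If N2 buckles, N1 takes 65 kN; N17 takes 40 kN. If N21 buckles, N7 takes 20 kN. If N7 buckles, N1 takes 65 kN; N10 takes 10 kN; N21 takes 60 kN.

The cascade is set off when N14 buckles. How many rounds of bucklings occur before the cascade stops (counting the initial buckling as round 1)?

Round 1 — N14 buckles (initial).
  N12: +55 → 55 ≥ 30
  N17: +10 → 10 < 100
  N21: +70 → 70 ≥ 40
Round 2 — N12, N21 buckle.
  N1: +60 → 60 < 80
  N7: +20 → 20 < 110
No further bucklings.

2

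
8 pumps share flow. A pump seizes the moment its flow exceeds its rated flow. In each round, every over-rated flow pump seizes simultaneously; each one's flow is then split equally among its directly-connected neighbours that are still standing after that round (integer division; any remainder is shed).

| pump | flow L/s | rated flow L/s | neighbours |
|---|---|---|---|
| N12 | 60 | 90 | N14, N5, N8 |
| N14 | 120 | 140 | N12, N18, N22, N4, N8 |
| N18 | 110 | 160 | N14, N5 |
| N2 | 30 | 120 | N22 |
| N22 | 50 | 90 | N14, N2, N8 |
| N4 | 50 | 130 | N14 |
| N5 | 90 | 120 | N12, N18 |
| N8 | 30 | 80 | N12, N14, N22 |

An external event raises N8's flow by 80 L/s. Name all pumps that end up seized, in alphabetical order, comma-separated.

Round 1 — N8 at 110 > 80. N8 seizes.
  N8 sheds 110 L/s to N12, N14, N22: 36 each (2 lost).
    N12: 60+36 = 96 > 90
    N14: 120+36 = 156 > 140
    N22: 50+36 = 86 ≤ 90
Round 2 — N12, N14 seize.
  N12 sheds 96 L/s to N5: 96 each.
    N5: 90+96 = 186 > 120
  N14 sheds 156 L/s to N18, N22, N4: 52 each.
    N18: 110+52 = 162 > 160
    N22: 86+52 = 138 > 90
    N4: 50+52 = 102 ≤ 130
Round 3 — N18, N22, N5 seize.
  N18 sheds 162 L/s: no online neighbours, lost.
  N22 sheds 138 L/s to N2: 138 each.
    N2: 30+138 = 168 > 120
  N5 sheds 186 L/s: no online neighbours, lost.
Round 4 — N2 seizes.
  N2 sheds 168 L/s: no online neighbours, lost.
No further seizures.

N12, N14, N18, N2, N22, N5, N8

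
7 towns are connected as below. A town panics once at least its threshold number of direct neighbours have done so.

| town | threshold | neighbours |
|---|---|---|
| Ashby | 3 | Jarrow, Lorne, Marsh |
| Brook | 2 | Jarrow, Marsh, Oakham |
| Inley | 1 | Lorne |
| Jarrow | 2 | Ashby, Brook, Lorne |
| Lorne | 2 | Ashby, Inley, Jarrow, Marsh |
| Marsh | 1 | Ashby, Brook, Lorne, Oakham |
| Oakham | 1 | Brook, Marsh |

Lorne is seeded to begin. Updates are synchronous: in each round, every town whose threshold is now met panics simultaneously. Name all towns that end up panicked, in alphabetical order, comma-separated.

Ashby, Brook, Inley, Jarrow, Lorne, Marsh, Oakham

Round 1 — Lorne panics (initial).
Round 2 — checking thresholds:
  Ashby: 1 of 3 neighbours < 3, holds.
  Inley: 1 of 1 neighbours ≥ 1, panics.
  Jarrow: 1 of 3 neighbours < 2, holds.
  Marsh: 1 of 4 neighbours ≥ 1, panics.
Round 3 — checking thresholds:
  Ashby: 2 of 3 neighbours < 3, holds.
  Brook: 1 of 3 neighbours < 2, holds.
  Jarrow: 1 of 3 neighbours < 2, holds.
  Oakham: 1 of 2 neighbours ≥ 1, panics.
Round 4 — checking thresholds:
  Ashby: 2 of 3 neighbours < 3, holds.
  Brook: 2 of 3 neighbours ≥ 2, panics.
  Jarrow: 1 of 3 neighbours < 2, holds.
Round 5 — checking thresholds:
  Ashby: 2 of 3 neighbours < 3, holds.
  Jarrow: 2 of 3 neighbours ≥ 2, panics.
Round 6 — checking thresholds:
  Ashby: 3 of 3 neighbours ≥ 3, panics.
Round 7 — no new panics; cascade stops.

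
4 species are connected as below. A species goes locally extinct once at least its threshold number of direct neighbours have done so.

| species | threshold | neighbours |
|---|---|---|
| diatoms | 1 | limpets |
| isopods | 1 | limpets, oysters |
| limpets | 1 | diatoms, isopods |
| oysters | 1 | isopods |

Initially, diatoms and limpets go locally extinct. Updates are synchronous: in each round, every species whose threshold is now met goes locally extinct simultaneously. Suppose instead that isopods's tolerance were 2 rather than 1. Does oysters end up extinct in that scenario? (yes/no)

no

With isopods's tolerance at 2:
Round 1 — diatoms, limpets go locally extinct (initial).
Round 2 — no new extinctions; cascade stops.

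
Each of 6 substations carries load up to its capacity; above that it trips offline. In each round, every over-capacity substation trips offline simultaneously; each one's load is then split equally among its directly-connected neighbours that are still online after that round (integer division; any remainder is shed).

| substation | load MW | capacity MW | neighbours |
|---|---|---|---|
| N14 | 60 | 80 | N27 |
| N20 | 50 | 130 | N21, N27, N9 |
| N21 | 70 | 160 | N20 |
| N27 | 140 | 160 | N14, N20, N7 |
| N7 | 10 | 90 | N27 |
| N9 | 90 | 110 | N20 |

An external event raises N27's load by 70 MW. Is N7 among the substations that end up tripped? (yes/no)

no

Round 1 — N27 at 210 > 160. N27 trips offline.
  N27 sheds 210 MW to N14, N20, N7: 70 each.
    N14: 60+70 = 130 > 80
    N20: 50+70 = 120 ≤ 130
    N7: 10+70 = 80 ≤ 90
Round 2 — N14 trips offline.
  N14 sheds 130 MW: no online neighbours, lost.
No further trips.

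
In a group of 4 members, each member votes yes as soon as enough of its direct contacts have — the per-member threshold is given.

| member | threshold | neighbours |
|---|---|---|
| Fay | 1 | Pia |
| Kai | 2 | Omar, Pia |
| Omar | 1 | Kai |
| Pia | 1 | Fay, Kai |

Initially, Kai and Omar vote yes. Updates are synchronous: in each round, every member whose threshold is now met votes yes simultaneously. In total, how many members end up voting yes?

4

Round 1 — Kai, Omar vote yes (initial).
Round 2 — checking thresholds:
  Pia: 1 of 2 neighbours ≥ 1, votes yes.
Round 3 — checking thresholds:
  Fay: 1 of 1 neighbours ≥ 1, votes yes.
Round 4 — no new yes votes; cascade stops.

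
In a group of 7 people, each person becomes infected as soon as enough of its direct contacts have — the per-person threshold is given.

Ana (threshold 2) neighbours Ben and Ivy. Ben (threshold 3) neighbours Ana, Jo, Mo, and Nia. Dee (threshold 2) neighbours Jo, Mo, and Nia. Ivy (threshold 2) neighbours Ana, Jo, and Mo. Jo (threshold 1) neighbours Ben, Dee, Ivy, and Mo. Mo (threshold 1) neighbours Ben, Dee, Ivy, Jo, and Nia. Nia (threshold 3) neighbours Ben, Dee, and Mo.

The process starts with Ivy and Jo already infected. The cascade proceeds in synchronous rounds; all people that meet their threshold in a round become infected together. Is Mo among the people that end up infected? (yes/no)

Round 1 — Ivy, Jo become infected (initial).
Round 2 — checking thresholds:
  Ana: 1 of 2 neighbours < 2, below threshold.
  Ben: 1 of 4 neighbours < 3, below threshold.
  Dee: 1 of 3 neighbours < 2, below threshold.
  Mo: 2 of 5 neighbours ≥ 1, becomes infected.
Round 3 — checking thresholds:
  Ana: 1 of 2 neighbours < 2, below threshold.
  Ben: 2 of 4 neighbours < 3, below threshold.
  Dee: 2 of 3 neighbours ≥ 2, becomes infected.
  Nia: 1 of 3 neighbours < 3, below threshold.
Round 4 — no new infections; cascade stops.

yes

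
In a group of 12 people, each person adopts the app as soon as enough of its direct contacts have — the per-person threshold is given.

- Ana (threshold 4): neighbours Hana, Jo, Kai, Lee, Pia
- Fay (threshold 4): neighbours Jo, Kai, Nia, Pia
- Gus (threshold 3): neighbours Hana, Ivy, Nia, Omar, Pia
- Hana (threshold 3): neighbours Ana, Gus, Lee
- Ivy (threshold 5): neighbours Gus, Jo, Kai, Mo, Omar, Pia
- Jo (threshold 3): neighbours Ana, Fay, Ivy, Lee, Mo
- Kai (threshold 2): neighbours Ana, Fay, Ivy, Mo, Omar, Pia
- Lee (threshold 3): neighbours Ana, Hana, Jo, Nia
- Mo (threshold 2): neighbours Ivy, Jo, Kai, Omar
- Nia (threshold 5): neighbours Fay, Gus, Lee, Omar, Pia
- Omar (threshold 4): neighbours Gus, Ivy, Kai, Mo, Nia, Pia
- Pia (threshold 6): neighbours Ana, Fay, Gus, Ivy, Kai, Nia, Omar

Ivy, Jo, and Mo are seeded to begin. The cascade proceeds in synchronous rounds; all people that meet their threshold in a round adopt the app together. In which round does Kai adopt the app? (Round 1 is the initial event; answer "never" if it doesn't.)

Round 1 — Ivy, Jo, Mo adopt the app (initial).
Round 2 — checking thresholds:
  Ana: 1 of 5 neighbours < 4, not yet.
  Fay: 1 of 4 neighbours < 4, not yet.
  Gus: 1 of 5 neighbours < 3, not yet.
  Kai: 2 of 6 neighbours ≥ 2, adopts the app.
  Lee: 1 of 4 neighbours < 3, not yet.
  Omar: 2 of 6 neighbours < 4, not yet.
  Pia: 1 of 7 neighbours < 6, not yet.
Round 3 — no new adoptions; cascade stops.

2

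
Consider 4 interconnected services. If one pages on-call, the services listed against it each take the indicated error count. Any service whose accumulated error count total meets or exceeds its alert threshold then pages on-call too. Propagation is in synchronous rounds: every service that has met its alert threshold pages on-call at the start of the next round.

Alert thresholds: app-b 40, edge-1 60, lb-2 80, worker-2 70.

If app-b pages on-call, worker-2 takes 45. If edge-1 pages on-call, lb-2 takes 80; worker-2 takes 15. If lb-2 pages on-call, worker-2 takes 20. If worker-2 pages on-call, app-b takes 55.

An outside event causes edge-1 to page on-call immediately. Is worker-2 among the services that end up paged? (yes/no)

Round 1 — edge-1 pages on-call (initial).
  lb-2: +80 → 80 ≥ 80
  worker-2: +15 → 15 < 70
Round 2 — lb-2 pages on-call.
  worker-2: +20 → 35 < 70
No further pages.

no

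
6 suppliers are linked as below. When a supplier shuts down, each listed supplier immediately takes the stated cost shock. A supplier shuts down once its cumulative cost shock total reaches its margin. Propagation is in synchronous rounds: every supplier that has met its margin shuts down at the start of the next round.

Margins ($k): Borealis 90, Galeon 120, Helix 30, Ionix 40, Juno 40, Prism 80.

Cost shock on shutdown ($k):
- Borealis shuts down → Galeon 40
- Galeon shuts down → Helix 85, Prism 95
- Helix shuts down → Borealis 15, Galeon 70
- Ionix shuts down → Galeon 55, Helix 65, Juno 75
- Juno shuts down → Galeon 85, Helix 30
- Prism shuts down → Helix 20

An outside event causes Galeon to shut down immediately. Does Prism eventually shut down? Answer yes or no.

yes

Round 1 — Galeon shuts down (initial).
  Helix: +85 → 85 ≥ 30
  Prism: +95 → 95 ≥ 80
Round 2 — Helix, Prism shut down.
  Borealis: +15 → 15 < 90
No further shutdowns.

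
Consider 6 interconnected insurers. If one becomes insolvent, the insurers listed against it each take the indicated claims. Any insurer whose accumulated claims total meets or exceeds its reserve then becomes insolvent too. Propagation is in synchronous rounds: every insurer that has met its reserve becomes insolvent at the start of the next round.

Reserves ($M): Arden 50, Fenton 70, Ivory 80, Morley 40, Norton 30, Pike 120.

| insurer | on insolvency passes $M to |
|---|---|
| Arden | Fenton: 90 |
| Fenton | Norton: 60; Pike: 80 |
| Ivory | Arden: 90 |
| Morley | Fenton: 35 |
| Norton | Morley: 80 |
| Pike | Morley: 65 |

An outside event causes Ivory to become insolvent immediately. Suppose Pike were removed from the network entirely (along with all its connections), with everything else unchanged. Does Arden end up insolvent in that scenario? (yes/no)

yes

With Pike removed:
Round 1 — Ivory becomes insolvent (initial).
  Arden: +90 → 90 ≥ 50
Round 2 — Arden becomes insolvent.
  Fenton: +90 → 90 ≥ 70
Round 3 — Fenton becomes insolvent.
  Norton: +60 → 60 ≥ 30
Round 4 — Norton becomes insolvent.
  Morley: +80 → 80 ≥ 40
Round 5 — Morley becomes insolvent.
No further insolvencies.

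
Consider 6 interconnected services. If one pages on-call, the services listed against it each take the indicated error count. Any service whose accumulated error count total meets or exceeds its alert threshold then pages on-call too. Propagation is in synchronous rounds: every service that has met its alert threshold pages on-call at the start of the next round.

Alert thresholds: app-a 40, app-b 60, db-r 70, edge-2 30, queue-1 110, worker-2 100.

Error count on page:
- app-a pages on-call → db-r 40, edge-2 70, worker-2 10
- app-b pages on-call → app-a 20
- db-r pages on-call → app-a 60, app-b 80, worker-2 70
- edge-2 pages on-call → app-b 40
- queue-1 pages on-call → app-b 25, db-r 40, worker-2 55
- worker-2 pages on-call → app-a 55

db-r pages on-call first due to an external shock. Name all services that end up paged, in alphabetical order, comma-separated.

app-a, app-b, db-r, edge-2

Round 1 — db-r pages on-call (initial).
  app-a: +60 → 60 ≥ 40
  app-b: +80 → 80 ≥ 60
  worker-2: +70 → 70 < 100
Round 2 — app-a, app-b page on-call.
  edge-2: +70 → 70 ≥ 30
  worker-2: +10 → 80 < 100
Round 3 — edge-2 pages on-call.
No further pages.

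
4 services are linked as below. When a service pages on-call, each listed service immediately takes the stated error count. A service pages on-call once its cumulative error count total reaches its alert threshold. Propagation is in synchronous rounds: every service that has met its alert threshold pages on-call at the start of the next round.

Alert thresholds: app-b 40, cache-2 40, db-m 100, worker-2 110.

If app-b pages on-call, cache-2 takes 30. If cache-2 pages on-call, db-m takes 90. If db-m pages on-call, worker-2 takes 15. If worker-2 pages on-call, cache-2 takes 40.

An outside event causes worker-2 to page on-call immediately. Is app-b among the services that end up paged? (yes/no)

Round 1 — worker-2 pages on-call (initial).
  cache-2: +40 → 40 ≥ 40
Round 2 — cache-2 pages on-call.
  db-m: +90 → 90 < 100
No further pages.

no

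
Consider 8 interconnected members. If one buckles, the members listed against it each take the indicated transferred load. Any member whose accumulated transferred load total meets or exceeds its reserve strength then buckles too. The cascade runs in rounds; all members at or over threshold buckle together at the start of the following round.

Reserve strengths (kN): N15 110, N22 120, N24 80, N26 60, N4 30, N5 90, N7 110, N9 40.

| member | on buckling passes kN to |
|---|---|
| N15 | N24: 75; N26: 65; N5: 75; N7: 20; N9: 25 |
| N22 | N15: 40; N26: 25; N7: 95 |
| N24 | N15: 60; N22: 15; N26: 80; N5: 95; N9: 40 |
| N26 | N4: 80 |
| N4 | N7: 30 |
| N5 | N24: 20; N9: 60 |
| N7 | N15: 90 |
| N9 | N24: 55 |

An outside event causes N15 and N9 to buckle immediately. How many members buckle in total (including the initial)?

6

Round 1 — N15, N9 buckle (initial).
  N24: +75+55 → 130 ≥ 80
  N26: +65 → 65 ≥ 60
  N5: +75 → 75 < 90
  N7: +20 → 20 < 110
Round 2 — N24, N26 buckle.
  N22: +15 → 15 < 120
  N4: +80 → 80 ≥ 30
  N5: +95 → 170 ≥ 90
Round 3 — N4, N5 buckle.
  N7: +30 → 50 < 110
No further bucklings.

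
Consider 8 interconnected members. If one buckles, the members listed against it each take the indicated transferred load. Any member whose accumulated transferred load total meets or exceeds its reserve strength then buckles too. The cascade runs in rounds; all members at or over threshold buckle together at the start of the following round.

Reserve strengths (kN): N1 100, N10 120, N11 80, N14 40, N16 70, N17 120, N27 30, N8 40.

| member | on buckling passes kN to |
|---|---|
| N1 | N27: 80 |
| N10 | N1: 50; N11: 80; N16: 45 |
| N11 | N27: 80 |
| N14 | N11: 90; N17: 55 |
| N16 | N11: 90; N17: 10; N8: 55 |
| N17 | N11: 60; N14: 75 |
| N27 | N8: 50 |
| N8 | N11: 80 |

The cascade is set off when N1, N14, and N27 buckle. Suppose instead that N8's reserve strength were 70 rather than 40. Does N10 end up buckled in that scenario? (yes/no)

With N8's reserve strength at 70:
Round 1 — N1, N14, N27 buckle (initial).
  N11: +90 → 90 ≥ 80
  N17: +55 → 55 < 120
  N8: +50 → 50 < 70
Round 2 — N11 buckles.
No further bucklings.

no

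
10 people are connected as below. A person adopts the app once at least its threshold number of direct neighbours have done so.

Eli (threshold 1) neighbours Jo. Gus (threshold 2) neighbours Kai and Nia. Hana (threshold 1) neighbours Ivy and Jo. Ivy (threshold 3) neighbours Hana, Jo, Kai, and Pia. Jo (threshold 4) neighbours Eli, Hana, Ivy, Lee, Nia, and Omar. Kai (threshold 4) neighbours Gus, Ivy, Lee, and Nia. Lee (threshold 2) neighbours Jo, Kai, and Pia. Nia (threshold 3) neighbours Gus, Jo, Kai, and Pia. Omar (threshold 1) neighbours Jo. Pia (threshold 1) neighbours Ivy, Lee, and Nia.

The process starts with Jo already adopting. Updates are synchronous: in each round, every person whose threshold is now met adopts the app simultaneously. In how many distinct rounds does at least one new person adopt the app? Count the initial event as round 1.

2

Round 1 — Jo adopts the app (initial).
Round 2 — checking thresholds:
  Eli: 1 of 1 neighbours ≥ 1, adopts the app.
  Hana: 1 of 2 neighbours ≥ 1, adopts the app.
  Ivy: 1 of 4 neighbours < 3, not yet.
  Lee: 1 of 3 neighbours < 2, not yet.
  Nia: 1 of 4 neighbours < 3, not yet.
  Omar: 1 of 1 neighbours ≥ 1, adopts the app.
Round 3 — no new adoptions; cascade stops.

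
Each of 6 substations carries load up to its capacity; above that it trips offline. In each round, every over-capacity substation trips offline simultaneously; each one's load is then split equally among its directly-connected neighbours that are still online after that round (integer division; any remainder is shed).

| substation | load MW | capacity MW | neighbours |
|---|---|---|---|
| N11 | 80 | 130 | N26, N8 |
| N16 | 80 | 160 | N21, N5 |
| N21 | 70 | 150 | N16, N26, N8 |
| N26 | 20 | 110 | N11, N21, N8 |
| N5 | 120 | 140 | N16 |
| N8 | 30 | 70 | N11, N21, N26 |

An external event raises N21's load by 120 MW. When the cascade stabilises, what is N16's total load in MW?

Round 1 — N21 at 190 > 150. N21 trips offline.
  N21 sheds 190 MW to N16, N26, N8: 63 each (1 lost).
    N16: 80+63 = 143 ≤ 160
    N26: 20+63 = 83 ≤ 110
    N8: 30+63 = 93 > 70
Round 2 — N8 trips offline.
  N8 sheds 93 MW to N11, N26: 46 each (1 lost).
    N11: 80+46 = 126 ≤ 130
    N26: 83+46 = 129 > 110
Round 3 — N26 trips offline.
  N26 sheds 129 MW to N11: 129 each.
    N11: 126+129 = 255 > 130
Round 4 — N11 trips offline.
  N11 sheds 255 MW: no online neighbours, lost.
No further trips.

143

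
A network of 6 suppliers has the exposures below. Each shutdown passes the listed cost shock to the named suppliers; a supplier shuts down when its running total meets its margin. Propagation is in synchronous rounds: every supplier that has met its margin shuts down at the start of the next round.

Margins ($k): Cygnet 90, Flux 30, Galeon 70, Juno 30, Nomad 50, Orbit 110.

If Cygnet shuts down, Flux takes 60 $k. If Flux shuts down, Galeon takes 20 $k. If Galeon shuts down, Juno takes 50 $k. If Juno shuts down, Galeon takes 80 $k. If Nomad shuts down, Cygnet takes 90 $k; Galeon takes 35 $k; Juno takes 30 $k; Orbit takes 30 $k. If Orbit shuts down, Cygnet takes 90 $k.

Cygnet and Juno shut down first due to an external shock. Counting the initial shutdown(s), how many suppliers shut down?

Round 1 — Cygnet, Juno shut down (initial).
  Flux: +60 → 60 ≥ 30
  Galeon: +80 → 80 ≥ 70
Round 2 — Flux, Galeon shut down.
No further shutdowns.

4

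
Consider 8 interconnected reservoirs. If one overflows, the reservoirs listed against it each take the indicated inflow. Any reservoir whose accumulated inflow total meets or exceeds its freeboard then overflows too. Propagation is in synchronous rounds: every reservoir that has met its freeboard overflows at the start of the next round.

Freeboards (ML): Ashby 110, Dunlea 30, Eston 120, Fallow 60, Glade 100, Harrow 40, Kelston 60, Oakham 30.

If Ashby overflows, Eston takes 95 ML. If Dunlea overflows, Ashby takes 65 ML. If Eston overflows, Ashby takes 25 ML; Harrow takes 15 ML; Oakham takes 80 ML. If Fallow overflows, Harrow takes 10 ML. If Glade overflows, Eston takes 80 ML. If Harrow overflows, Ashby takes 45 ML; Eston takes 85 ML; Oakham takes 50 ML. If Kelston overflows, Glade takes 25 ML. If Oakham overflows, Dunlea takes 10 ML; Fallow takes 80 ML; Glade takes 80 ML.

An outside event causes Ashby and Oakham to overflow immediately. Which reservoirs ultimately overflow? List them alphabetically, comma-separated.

Ashby, Fallow, Oakham

Round 1 — Ashby, Oakham overflow (initial).
  Dunlea: +10 → 10 < 30
  Eston: +95 → 95 < 120
  Fallow: +80 → 80 ≥ 60
  Glade: +80 → 80 < 100
Round 2 — Fallow overflows.
  Harrow: +10 → 10 < 40
No further overflows.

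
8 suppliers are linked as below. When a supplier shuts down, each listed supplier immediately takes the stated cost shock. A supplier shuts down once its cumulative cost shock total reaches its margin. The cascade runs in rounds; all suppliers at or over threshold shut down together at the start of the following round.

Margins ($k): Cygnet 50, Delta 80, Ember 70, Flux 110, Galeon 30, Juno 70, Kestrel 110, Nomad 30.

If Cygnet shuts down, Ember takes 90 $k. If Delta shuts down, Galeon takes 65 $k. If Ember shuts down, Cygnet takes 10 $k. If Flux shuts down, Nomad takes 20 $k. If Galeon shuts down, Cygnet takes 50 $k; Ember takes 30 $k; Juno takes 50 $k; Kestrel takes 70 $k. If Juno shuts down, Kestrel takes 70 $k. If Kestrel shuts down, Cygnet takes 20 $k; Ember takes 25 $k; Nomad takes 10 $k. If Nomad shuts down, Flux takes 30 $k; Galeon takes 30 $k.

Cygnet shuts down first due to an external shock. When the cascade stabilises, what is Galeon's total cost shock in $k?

0

Round 1 — Cygnet shuts down (initial).
  Ember: +90 → 90 ≥ 70
Round 2 — Ember shuts down.
No further shutdowns.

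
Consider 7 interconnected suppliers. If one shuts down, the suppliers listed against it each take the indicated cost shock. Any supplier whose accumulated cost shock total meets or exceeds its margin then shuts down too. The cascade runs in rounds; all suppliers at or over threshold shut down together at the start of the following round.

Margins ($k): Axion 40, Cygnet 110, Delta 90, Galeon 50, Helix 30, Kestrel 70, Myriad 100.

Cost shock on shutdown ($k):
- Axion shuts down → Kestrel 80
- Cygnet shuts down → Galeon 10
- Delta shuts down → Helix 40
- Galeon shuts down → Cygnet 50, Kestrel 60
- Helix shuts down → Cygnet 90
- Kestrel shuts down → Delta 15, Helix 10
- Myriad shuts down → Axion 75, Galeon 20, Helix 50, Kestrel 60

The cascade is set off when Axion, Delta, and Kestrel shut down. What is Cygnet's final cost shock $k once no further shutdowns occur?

Round 1 — Axion, Delta, Kestrel shut down (initial).
  Helix: +40+10 → 50 ≥ 30
Round 2 — Helix shuts down.
  Cygnet: +90 → 90 < 110
No further shutdowns.

90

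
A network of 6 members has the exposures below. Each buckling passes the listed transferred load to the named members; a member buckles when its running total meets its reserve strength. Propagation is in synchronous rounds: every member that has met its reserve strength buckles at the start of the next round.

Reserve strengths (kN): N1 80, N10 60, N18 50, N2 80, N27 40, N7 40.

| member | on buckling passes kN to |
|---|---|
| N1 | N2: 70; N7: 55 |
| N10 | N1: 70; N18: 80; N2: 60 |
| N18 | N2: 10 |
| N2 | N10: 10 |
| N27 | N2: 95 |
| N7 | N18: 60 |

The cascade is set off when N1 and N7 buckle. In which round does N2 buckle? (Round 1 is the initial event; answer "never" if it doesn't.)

3

Round 1 — N1, N7 buckle (initial).
  N18: +60 → 60 ≥ 50
  N2: +70 → 70 < 80
Round 2 — N18 buckles.
  N2: +10 → 80 ≥ 80
Round 3 — N2 buckles.
  N10: +10 → 10 < 60
No further bucklings.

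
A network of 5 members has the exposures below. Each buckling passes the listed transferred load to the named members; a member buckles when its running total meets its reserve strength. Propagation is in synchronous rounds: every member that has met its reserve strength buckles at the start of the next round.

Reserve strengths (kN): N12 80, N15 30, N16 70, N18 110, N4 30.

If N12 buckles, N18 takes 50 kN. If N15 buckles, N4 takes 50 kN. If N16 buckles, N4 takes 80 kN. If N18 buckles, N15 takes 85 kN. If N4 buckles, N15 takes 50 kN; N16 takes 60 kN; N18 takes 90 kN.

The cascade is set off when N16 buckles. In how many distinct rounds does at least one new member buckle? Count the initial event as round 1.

Round 1 — N16 buckles (initial).
  N4: +80 → 80 ≥ 30
Round 2 — N4 buckles.
  N15: +50 → 50 ≥ 30
  N18: +90 → 90 < 110
Round 3 — N15 buckles.
No further bucklings.

3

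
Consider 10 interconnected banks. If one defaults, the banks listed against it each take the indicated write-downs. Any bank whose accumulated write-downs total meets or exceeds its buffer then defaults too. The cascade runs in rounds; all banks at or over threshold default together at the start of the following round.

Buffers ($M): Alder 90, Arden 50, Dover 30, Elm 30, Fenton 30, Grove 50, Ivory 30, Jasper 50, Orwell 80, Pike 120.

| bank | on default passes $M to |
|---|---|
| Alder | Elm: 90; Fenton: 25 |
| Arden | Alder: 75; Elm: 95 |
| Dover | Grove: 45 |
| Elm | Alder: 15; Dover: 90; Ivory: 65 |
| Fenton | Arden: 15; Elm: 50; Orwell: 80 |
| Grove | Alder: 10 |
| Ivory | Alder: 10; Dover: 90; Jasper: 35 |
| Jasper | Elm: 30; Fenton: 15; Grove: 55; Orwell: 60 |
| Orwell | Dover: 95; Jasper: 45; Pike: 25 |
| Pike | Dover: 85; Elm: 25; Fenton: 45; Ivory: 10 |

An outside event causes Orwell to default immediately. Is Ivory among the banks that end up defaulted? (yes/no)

Round 1 — Orwell defaults (initial).
  Dover: +95 → 95 ≥ 30
  Jasper: +45 → 45 < 50
  Pike: +25 → 25 < 120
Round 2 — Dover defaults.
  Grove: +45 → 45 < 50
No further defaults.

no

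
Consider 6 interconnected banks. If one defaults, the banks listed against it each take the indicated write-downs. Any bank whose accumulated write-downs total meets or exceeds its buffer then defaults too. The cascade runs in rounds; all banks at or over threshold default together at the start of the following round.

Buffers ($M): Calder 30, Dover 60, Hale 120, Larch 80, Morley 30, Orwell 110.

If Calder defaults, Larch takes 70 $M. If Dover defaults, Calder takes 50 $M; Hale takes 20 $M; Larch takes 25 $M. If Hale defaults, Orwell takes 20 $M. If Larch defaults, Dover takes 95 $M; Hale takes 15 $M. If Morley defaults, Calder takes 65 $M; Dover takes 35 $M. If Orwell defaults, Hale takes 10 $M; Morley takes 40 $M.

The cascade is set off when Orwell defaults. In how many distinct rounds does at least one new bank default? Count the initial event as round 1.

3

Round 1 — Orwell defaults (initial).
  Hale: +10 → 10 < 120
  Morley: +40 → 40 ≥ 30
Round 2 — Morley defaults.
  Calder: +65 → 65 ≥ 30
  Dover: +35 → 35 < 60
Round 3 — Calder defaults.
  Larch: +70 → 70 < 80
No further defaults.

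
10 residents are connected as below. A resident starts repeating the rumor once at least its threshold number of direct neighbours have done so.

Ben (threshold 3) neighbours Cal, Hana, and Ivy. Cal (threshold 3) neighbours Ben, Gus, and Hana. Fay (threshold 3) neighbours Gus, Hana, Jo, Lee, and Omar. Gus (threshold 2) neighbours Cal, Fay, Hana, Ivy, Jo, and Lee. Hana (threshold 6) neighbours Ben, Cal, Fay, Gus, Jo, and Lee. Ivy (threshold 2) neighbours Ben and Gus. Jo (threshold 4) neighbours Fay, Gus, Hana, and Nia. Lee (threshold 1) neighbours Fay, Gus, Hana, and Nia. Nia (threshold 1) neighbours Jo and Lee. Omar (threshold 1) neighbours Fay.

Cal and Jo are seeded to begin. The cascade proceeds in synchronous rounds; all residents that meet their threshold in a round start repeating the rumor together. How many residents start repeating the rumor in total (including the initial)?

7

Round 1 — Cal, Jo start repeating the rumor (initial).
Round 2 — checking thresholds:
  Ben: 1 of 3 neighbours < 3, below threshold.
  Fay: 1 of 5 neighbours < 3, below threshold.
  Gus: 2 of 6 neighbours ≥ 2, starts repeating the rumor.
  Hana: 2 of 6 neighbours < 6, below threshold.
  Nia: 1 of 2 neighbours ≥ 1, starts repeating the rumor.
Round 3 — checking thresholds:
  Ben: 1 of 3 neighbours < 3, below threshold.
  Fay: 2 of 5 neighbours < 3, below threshold.
  Hana: 3 of 6 neighbours < 6, below threshold.
  Ivy: 1 of 2 neighbours < 2, below threshold.
  Lee: 2 of 4 neighbours ≥ 1, starts repeating the rumor.
Round 4 — checking thresholds:
  Ben: 1 of 3 neighbours < 3, below threshold.
  Fay: 3 of 5 neighbours ≥ 3, starts repeating the rumor.
  Hana: 4 of 6 neighbours < 6, below threshold.
  Ivy: 1 of 2 neighbours < 2, below threshold.
Round 5 — checking thresholds:
  Ben: 1 of 3 neighbours < 3, below threshold.
  Hana: 5 of 6 neighbours < 6, below threshold.
  Ivy: 1 of 2 neighbours < 2, below threshold.
  Omar: 1 of 1 neighbours ≥ 1, starts repeating the rumor.
Round 6 — no new spreads; cascade stops.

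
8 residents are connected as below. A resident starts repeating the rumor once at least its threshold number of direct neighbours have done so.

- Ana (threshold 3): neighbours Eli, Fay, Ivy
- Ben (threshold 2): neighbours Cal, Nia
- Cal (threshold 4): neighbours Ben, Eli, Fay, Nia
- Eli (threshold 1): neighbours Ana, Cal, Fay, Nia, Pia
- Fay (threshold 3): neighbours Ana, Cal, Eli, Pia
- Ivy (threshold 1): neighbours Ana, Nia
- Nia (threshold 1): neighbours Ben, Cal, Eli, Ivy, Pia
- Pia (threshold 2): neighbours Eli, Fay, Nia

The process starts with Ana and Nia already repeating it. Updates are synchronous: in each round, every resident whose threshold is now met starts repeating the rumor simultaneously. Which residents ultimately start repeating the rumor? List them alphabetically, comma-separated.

Round 1 — Ana, Nia start repeating the rumor (initial).
Round 2 — checking thresholds:
  Ben: 1 of 2 neighbours < 2, holds.
  Cal: 1 of 4 neighbours < 4, holds.
  Eli: 2 of 5 neighbours ≥ 1, starts repeating the rumor.
  Fay: 1 of 4 neighbours < 3, holds.
  Ivy: 2 of 2 neighbours ≥ 1, starts repeating the rumor.
  Pia: 1 of 3 neighbours < 2, holds.
Round 3 — checking thresholds:
  Ben: 1 of 2 neighbours < 2, holds.
  Cal: 2 of 4 neighbours < 4, holds.
  Fay: 2 of 4 neighbours < 3, holds.
  Pia: 2 of 3 neighbours ≥ 2, starts repeating the rumor.
Round 4 — checking thresholds:
  Ben: 1 of 2 neighbours < 2, holds.
  Cal: 2 of 4 neighbours < 4, holds.
  Fay: 3 of 4 neighbours ≥ 3, starts repeating the rumor.
Round 5 — no new spreads; cascade stops.

Ana, Eli, Fay, Ivy, Nia, Pia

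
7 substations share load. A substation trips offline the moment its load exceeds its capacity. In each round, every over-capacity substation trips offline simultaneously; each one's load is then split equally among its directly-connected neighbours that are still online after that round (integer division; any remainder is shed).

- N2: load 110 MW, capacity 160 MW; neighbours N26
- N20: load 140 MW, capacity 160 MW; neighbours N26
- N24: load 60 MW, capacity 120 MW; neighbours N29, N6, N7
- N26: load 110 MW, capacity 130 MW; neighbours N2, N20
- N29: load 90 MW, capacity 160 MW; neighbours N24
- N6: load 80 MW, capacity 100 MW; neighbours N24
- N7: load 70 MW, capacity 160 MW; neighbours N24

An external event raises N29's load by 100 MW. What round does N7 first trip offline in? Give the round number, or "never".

3

Round 1 — N29 at 190 > 160. N29 trips offline.
  N29 sheds 190 MW to N24: 190 each.
    N24: 60+190 = 250 > 120
Round 2 — N24 trips offline.
  N24 sheds 250 MW to N6, N7: 125 each.
    N6: 80+125 = 205 > 100
    N7: 70+125 = 195 > 160
Round 3 — N6, N7 trip offline.
  N6 sheds 205 MW: no online neighbours, lost.
  N7 sheds 195 MW: no online neighbours, lost.
No further trips.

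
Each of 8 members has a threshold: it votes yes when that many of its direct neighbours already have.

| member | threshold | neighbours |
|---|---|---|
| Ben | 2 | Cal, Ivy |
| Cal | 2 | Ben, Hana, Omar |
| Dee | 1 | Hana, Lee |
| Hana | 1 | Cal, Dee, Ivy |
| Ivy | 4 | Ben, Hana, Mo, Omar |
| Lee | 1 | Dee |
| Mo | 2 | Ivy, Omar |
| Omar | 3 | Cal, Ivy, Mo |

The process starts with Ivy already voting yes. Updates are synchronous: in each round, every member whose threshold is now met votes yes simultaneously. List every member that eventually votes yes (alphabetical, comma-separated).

Dee, Hana, Ivy, Lee

Round 1 — Ivy votes yes (initial).
Round 2 — checking thresholds:
  Ben: 1 of 2 neighbours < 2, below threshold.
  Hana: 1 of 3 neighbours ≥ 1, votes yes.
  Mo: 1 of 2 neighbours < 2, below threshold.
  Omar: 1 of 3 neighbours < 3, below threshold.
Round 3 — checking thresholds:
  Ben: 1 of 2 neighbours < 2, below threshold.
  Cal: 1 of 3 neighbours < 2, below threshold.
  Dee: 1 of 2 neighbours ≥ 1, votes yes.
  Mo: 1 of 2 neighbours < 2, below threshold.
  Omar: 1 of 3 neighbours < 3, below threshold.
Round 4 — checking thresholds:
  Ben: 1 of 2 neighbours < 2, below threshold.
  Cal: 1 of 3 neighbours < 2, below threshold.
  Lee: 1 of 1 neighbours ≥ 1, votes yes.
  Mo: 1 of 2 neighbours < 2, below threshold.
  Omar: 1 of 3 neighbours < 3, below threshold.
Round 5 — no new yes votes; cascade stops.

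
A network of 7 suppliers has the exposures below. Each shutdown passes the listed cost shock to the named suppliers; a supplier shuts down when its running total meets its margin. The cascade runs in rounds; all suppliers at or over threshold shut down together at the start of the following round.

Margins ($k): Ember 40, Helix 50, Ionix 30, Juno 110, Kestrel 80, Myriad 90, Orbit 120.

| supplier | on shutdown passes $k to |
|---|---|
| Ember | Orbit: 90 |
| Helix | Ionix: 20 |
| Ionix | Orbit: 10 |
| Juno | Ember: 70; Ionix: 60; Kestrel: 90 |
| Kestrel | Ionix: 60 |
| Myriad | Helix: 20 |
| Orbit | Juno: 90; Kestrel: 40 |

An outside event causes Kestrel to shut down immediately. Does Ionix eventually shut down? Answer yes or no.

yes

Round 1 — Kestrel shuts down (initial).
  Ionix: +60 → 60 ≥ 30
Round 2 — Ionix shuts down.
  Orbit: +10 → 10 < 120
No further shutdowns.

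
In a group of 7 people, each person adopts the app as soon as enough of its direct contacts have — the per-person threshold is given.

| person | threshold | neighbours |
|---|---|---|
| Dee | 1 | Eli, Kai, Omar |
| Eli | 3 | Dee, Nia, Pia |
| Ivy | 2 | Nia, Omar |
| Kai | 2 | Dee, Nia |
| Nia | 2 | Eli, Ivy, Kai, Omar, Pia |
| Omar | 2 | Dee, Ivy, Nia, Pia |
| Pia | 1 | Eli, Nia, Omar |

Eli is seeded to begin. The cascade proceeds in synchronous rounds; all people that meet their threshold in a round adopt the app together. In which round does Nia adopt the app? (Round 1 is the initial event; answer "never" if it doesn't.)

3

Round 1 — Eli adopts the app (initial).
Round 2 — checking thresholds:
  Dee: 1 of 3 neighbours ≥ 1, adopts the app.
  Nia: 1 of 5 neighbours < 2, below threshold.
  Pia: 1 of 3 neighbours ≥ 1, adopts the app.
Round 3 — checking thresholds:
  Kai: 1 of 2 neighbours < 2, below threshold.
  Nia: 2 of 5 neighbours ≥ 2, adopts the app.
  Omar: 2 of 4 neighbours ≥ 2, adopts the app.
Round 4 — checking thresholds:
  Ivy: 2 of 2 neighbours ≥ 2, adopts the app.
  Kai: 2 of 2 neighbours ≥ 2, adopts the app.
Round 5 — no new adoptions; cascade stops.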